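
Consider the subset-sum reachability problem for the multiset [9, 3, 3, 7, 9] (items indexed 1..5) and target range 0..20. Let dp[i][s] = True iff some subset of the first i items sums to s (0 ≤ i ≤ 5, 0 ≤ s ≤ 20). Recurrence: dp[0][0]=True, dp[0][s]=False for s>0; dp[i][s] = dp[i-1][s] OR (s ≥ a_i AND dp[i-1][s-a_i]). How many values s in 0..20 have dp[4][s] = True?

11

i\s   0   1   2   3   4   5   6   7   8   9  10  11  12  13  14  15  16  17  18  19  20
  0   T   F   F   F   F   F   F   F   F   F   F   F   F   F   F   F   F   F   F   F   F
  1   T   F   F   F   F   F   F   F   F   T   F   F   F   F   F   F   F   F   F   F   F
  2   T   F   F   T   F   F   F   F   F   T   F   F   T   F   F   F   F   F   F   F   F
  3   T   F   F   T   F   F   T   F   F   T   F   F   T   F   F   T   F   F   F   F   F
  4   T   F   F   T   F   F   T   T   F   T   T   F   T   T   F   T   T   F   F   T   F
  5   T   F   F   T   F   F   T   T   F   T   T   F   T   T   F   T   T   F   T   T   F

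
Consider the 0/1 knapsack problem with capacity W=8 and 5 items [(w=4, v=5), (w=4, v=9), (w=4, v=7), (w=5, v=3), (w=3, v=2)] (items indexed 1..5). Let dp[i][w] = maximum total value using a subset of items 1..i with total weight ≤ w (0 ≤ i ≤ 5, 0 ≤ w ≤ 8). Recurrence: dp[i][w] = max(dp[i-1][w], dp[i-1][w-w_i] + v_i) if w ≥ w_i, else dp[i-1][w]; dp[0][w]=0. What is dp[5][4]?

i\w   0   1   2   3   4   5   6   7   8
  0   0   0   0   0   0   0   0   0   0
  1   0   0   0   0   5   5   5   5   5
  2   0   0   0   0   9   9   9   9  14
  3   0   0   0   0   9   9   9   9  16
  4   0   0   0   0   9   9   9   9  16
  5   0   0   0   2   9   9   9  11  16

9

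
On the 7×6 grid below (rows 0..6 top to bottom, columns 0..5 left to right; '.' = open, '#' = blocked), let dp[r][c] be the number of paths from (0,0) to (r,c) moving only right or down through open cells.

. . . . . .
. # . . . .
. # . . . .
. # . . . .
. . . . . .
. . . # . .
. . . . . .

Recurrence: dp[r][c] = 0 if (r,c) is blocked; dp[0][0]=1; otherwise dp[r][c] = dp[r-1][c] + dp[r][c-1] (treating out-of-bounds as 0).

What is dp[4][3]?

r\c   0   1   2   3   4   5
  0   1   1   1   1   1   1
  1   1   0   1   2   3   4
  2   1   0   1   3   6  10
  3   1   0   1   4  10  20
  4   1   1   2   6  16  36
  5   1   2   4   0  16  52
  6   1   3   7   7  23  75

6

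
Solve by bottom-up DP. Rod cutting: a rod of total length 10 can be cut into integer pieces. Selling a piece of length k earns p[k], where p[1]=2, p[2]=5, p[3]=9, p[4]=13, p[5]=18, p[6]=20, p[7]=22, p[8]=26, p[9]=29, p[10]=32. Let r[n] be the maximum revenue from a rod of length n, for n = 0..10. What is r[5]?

18

   n    0    1    2    3    4    5    6    7    8    9   10
r[n]    0    2    5    9   13   18   20   23   27   31   36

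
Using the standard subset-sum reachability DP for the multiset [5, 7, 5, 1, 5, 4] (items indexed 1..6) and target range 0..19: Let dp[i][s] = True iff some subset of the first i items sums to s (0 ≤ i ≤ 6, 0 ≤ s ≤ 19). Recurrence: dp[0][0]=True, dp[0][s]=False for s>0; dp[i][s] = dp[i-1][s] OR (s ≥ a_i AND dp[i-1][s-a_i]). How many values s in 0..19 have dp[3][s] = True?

6

i\s   0   1   2   3   4   5   6   7   8   9  10  11  12  13  14  15  16  17  18  19
  0   T   F   F   F   F   F   F   F   F   F   F   F   F   F   F   F   F   F   F   F
  1   T   F   F   F   F   T   F   F   F   F   F   F   F   F   F   F   F   F   F   F
  2   T   F   F   F   F   T   F   T   F   F   F   F   T   F   F   F   F   F   F   F
  3   T   F   F   F   F   T   F   T   F   F   T   F   T   F   F   F   F   T   F   F
  4   T   T   F   F   F   T   T   T   T   F   T   T   T   T   F   F   F   T   T   F
  5   T   T   F   F   F   T   T   T   T   F   T   T   T   T   F   T   T   T   T   F
  6   T   T   F   F   T   T   T   T   T   T   T   T   T   T   T   T   T   T   T   T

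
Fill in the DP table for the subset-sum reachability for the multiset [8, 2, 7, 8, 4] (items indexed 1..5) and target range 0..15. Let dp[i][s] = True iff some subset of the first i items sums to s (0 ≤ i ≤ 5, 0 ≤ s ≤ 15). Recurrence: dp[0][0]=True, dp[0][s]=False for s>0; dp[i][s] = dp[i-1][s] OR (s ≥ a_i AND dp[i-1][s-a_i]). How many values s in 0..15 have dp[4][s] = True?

7

i\s   0   1   2   3   4   5   6   7   8   9  10  11  12  13  14  15
  0   T   F   F   F   F   F   F   F   F   F   F   F   F   F   F   F
  1   T   F   F   F   F   F   F   F   T   F   F   F   F   F   F   F
  2   T   F   T   F   F   F   F   F   T   F   T   F   F   F   F   F
  3   T   F   T   F   F   F   F   T   T   T   T   F   F   F   F   T
  4   T   F   T   F   F   F   F   T   T   T   T   F   F   F   F   T
  5   T   F   T   F   T   F   T   T   T   T   T   T   T   T   T   T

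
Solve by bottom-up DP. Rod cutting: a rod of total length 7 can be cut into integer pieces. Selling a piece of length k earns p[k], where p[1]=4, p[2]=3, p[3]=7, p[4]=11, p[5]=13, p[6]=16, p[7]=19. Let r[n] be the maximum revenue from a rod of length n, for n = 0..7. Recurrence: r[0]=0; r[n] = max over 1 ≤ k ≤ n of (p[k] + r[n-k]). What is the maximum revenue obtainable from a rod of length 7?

   n    0    1    2    3    4    5    6    7
r[n]    0    4    8   12   16   20   24   28

28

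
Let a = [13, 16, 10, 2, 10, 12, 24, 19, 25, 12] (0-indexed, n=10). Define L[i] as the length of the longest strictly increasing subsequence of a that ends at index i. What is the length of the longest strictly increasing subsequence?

5

   i    0    1    2    3    4    5    6    7    8    9
a[i]   13   16   10    2   10   12   24   19   25   12
L[i]    1    2    1    1    2    3    4    4    5    3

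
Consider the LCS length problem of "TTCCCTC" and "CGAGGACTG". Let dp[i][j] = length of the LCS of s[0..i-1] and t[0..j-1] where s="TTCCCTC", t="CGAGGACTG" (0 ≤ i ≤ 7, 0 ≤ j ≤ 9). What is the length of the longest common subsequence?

   ''  C  G  A  G  G  A  C  T  G
''  0  0  0  0  0  0  0  0  0  0
 T  0  0  0  0  0  0  0  0  1  1
 T  0  0  0  0  0  0  0  0  1  1
 C  0  1  1  1  1  1  1  1  1  1
 C  0  1  1  1  1  1  1  2  2  2
 C  0  1  1  1  1  1  1  2  2  2
 T  0  1  1  1  1  1  1  2  3  3
 C  0  1  1  1  1  1  1  2  3  3

3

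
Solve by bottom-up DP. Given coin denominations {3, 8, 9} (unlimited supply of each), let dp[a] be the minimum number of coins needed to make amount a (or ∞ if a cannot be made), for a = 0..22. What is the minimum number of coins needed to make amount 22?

 a  0  1  2  3  4  5  6  7  8  9 10 11 12 13 14 15 16 17 18 19 20 21 22
dp  0  -  -  1  -  -  2  -  1  1  -  2  2  -  3  3  2  2  2  3  3  3  4
(- denotes ∞ / unreachable)

4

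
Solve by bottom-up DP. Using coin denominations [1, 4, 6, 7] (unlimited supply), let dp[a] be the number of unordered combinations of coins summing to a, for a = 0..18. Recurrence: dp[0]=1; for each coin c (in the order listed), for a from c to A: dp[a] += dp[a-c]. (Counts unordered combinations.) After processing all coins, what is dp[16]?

after  coin     0     1     2     3     4     5     6     7     8     9    10    11    12    13    14    15    16    17    18
          1     1     1     1     1     1     1     1     1     1     1     1     1     1     1     1     1     1     1     1
          4     1     1     1     1     2     2     2     2     3     3     3     3     4     4     4     4     5     5     5
          6     1     1     1     1     2     2     3     3     4     4     5     5     7     7     8     8    10    10    12
          7     1     1     1     1     2     2     3     4     5     5     6     7     9    10    12    13    15    16    19

15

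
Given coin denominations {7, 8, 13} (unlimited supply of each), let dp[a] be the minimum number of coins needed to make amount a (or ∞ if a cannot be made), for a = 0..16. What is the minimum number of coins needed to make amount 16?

 a  0  1  2  3  4  5  6  7  8  9 10 11 12 13 14 15 16
dp  0  -  -  -  -  -  -  1  1  -  -  -  -  1  2  2  2
(- denotes ∞ / unreachable)

2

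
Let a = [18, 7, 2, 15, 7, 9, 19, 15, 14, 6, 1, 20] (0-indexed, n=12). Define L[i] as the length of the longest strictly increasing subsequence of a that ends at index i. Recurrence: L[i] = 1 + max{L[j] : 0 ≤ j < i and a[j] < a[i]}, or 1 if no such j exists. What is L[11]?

   i    0    1    2    3    4    5    6    7    8    9   10   11
a[i]   18    7    2   15    7    9   19   15   14    6    1   20
L[i]    1    1    1    2    2    3    4    4    4    2    1    5

5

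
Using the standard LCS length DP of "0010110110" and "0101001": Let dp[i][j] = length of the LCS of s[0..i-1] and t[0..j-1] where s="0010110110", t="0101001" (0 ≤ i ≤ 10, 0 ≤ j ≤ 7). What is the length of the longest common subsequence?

6

   ''  0  1  0  1  0  0  1
''  0  0  0  0  0  0  0  0
 0  0  1  1  1  1  1  1  1
 0  0  1  1  2  2  2  2  2
 1  0  1  2  2  3  3  3  3
 0  0  1  2  3  3  4  4  4
 1  0  1  2  3  4  4  4  5
 1  0  1  2  3  4  4  4  5
 0  0  1  2  3  4  5  5  5
 1  0  1  2  3  4  5  5  6
 1  0  1  2  3  4  5  5  6
 0  0  1  2  3  4  5  6  6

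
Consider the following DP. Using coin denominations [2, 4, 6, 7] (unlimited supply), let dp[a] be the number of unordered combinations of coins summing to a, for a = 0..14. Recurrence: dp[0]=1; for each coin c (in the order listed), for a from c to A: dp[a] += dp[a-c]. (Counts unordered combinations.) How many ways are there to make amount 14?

9

after  coin     0     1     2     3     4     5     6     7     8     9    10    11    12    13    14
          2     1     0     1     0     1     0     1     0     1     0     1     0     1     0     1
          4     1     0     1     0     2     0     2     0     3     0     3     0     4     0     4
          6     1     0     1     0     2     0     3     0     4     0     5     0     7     0     8
          7     1     0     1     0     2     0     3     1     4     1     5     2     7     3     9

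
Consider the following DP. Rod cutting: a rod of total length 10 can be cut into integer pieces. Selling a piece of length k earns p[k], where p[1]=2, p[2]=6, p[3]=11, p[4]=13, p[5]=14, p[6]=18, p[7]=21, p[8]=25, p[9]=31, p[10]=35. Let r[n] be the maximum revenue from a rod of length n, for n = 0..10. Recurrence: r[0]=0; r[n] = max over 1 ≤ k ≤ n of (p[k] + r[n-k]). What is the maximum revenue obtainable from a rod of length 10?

35

   n    0    1    2    3    4    5    6    7    8    9   10
r[n]    0    2    6   11   13   17   22   24   28   33   35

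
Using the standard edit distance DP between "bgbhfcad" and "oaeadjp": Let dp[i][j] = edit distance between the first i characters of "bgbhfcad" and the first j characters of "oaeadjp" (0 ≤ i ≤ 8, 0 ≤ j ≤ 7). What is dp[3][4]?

4

   ''  o  a  e  a  d  j  p
''  0  1  2  3  4  5  6  7
 b  1  1  2  3  4  5  6  7
 g  2  2  2  3  4  5  6  7
 b  3  3  3  3  4  5  6  7
 h  4  4  4  4  4  5  6  7
 f  5  5  5  5  5  5  6  7
 c  6  6  6  6  6  6  6  7
 a  7  7  6  7  6  7  7  7
 d  8  8  7  7  7  6  7  8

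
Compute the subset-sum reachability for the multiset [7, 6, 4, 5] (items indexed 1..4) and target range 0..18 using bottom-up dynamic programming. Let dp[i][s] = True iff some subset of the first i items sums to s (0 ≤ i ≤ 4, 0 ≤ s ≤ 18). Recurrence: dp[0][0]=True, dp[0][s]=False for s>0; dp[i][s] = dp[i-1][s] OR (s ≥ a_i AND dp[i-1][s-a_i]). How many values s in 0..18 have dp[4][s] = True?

i\s   0   1   2   3   4   5   6   7   8   9  10  11  12  13  14  15  16  17  18
  0   T   F   F   F   F   F   F   F   F   F   F   F   F   F   F   F   F   F   F
  1   T   F   F   F   F   F   F   T   F   F   F   F   F   F   F   F   F   F   F
  2   T   F   F   F   F   F   T   T   F   F   F   F   F   T   F   F   F   F   F
  3   T   F   F   F   T   F   T   T   F   F   T   T   F   T   F   F   F   T   F
  4   T   F   F   F   T   T   T   T   F   T   T   T   T   T   F   T   T   T   T

14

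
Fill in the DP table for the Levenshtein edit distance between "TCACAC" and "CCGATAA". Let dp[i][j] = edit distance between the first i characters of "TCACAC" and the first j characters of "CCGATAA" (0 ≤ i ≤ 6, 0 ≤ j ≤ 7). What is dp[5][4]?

   ''  C  C  G  A  T  A  A
''  0  1  2  3  4  5  6  7
 T  1  1  2  3  4  4  5  6
 C  2  1  1  2  3  4  5  6
 A  3  2  2  2  2  3  4  5
 C  4  3  2  3  3  3  4  5
 A  5  4  3  3  3  4  3  4
 C  6  5  4  4  4  4  4  4

3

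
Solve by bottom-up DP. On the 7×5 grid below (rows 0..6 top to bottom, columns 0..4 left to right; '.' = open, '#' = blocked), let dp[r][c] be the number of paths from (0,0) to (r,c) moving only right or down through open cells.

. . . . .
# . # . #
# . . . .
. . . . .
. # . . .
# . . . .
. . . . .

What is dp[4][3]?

6

r\c   0   1   2   3   4
  0   1   1   1   1   1
  1   0   1   0   1   0
  2   0   1   1   2   2
  3   0   1   2   4   6
  4   0   0   2   6  12
  5   0   0   2   8  20
  6   0   0   2  10  30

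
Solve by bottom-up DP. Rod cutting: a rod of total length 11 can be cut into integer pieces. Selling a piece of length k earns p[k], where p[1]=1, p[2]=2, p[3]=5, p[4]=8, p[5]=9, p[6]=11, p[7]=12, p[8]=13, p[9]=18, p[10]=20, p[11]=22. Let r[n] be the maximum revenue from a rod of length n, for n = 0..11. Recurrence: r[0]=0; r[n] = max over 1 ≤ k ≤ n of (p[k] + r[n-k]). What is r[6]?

   n    0    1    2    3    4    5    6    7    8    9   10   11
r[n]    0    1    2    5    8    9   11   13   16   18   20   22

11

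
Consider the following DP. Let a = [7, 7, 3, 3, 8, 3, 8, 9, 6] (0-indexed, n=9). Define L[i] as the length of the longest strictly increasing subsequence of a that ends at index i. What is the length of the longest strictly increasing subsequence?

   i    0    1    2    3    4    5    6    7    8
a[i]    7    7    3    3    8    3    8    9    6
L[i]    1    1    1    1    2    1    2    3    2

3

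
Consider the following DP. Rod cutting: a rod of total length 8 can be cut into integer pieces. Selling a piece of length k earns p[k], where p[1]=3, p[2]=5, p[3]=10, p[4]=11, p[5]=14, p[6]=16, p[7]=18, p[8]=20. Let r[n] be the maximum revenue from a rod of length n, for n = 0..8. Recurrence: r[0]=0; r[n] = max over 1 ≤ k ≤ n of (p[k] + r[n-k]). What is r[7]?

23

   n    0    1    2    3    4    5    6    7    8
r[n]    0    3    6   10   13   16   20   23   26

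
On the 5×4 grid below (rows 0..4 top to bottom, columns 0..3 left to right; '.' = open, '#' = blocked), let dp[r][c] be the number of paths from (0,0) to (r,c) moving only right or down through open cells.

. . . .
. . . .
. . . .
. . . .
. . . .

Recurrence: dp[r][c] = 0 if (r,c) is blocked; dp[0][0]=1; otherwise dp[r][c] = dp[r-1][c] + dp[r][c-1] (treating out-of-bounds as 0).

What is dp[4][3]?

r\c   0   1   2   3
  0   1   1   1   1
  1   1   2   3   4
  2   1   3   6  10
  3   1   4  10  20
  4   1   5  15  35

35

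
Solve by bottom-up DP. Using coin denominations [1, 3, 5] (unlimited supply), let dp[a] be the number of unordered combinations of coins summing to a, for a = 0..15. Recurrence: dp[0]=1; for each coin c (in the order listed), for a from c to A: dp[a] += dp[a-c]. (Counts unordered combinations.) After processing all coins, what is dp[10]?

after  coin     0     1     2     3     4     5     6     7     8     9    10    11    12    13    14    15
          1     1     1     1     1     1     1     1     1     1     1     1     1     1     1     1     1
          3     1     1     1     2     2     2     3     3     3     4     4     4     5     5     5     6
          5     1     1     1     2     2     3     4     4     5     6     7     8     9    10    11    13

7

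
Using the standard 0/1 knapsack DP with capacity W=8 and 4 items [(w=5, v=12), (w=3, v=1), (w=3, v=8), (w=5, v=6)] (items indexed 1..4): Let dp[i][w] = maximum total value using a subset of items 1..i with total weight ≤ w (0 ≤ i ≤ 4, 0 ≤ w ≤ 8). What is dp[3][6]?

i\w   0   1   2   3   4   5   6   7   8
  0   0   0   0   0   0   0   0   0   0
  1   0   0   0   0   0  12  12  12  12
  2   0   0   0   1   1  12  12  12  13
  3   0   0   0   8   8  12  12  12  20
  4   0   0   0   8   8  12  12  12  20

12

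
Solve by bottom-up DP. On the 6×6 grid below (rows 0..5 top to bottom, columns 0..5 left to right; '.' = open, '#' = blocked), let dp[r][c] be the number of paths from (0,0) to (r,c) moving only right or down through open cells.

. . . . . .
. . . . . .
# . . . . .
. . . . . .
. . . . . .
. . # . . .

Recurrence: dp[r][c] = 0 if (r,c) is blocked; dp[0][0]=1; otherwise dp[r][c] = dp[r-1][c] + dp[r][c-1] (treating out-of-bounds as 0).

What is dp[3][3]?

r\c   0   1   2   3   4   5
  0   1   1   1   1   1   1
  1   1   2   3   4   5   6
  2   0   2   5   9  14  20
  3   0   2   7  16  30  50
  4   0   2   9  25  55 105
  5   0   2   0  25  80 185

16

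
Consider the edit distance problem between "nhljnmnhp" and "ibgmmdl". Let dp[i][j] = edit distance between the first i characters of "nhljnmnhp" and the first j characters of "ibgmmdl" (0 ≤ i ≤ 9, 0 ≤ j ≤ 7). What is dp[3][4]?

   ''  i  b  g  m  m  d  l
''  0  1  2  3  4  5  6  7
 n  1  1  2  3  4  5  6  7
 h  2  2  2  3  4  5  6  7
 l  3  3  3  3  4  5  6  6
 j  4  4  4  4  4  5  6  7
 n  5  5  5  5  5  5  6  7
 m  6  6  6  6  5  5  6  7
 n  7  7  7  7  6  6  6  7
 h  8  8  8  8  7  7  7  7
 p  9  9  9  9  8  8  8  8

4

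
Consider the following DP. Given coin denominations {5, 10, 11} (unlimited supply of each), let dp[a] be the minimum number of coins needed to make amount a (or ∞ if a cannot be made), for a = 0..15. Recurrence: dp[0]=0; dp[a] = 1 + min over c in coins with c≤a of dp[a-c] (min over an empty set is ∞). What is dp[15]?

 a  0  1  2  3  4  5  6  7  8  9 10 11 12 13 14 15
dp  0  -  -  -  -  1  -  -  -  -  1  1  -  -  -  2
(- denotes ∞ / unreachable)

2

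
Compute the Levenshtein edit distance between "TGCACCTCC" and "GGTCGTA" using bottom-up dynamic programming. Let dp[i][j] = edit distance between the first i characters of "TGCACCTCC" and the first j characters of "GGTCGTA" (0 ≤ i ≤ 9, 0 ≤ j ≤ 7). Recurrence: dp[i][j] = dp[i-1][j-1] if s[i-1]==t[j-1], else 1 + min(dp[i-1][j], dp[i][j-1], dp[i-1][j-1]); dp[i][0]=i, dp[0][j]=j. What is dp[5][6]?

4

   ''  G  G  T  C  G  T  A
''  0  1  2  3  4  5  6  7
 T  1  1  2  2  3  4  5  6
 G  2  1  1  2  3  3  4  5
 C  3  2  2  2  2  3  4  5
 A  4  3  3  3  3  3  4  4
 C  5  4  4  4  3  4  4  5
 C  6  5  5  5  4  4  5  5
 T  7  6  6  5  5  5  4  5
 C  8  7  7  6  5  6  5  5
 C  9  8  8  7  6  6  6  6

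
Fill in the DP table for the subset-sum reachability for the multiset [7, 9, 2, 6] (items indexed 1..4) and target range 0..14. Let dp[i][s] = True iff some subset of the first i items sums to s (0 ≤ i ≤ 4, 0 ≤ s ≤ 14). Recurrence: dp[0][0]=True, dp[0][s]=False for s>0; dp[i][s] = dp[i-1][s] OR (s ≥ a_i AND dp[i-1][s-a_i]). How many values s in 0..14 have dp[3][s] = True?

5

i\s   0   1   2   3   4   5   6   7   8   9  10  11  12  13  14
  0   T   F   F   F   F   F   F   F   F   F   F   F   F   F   F
  1   T   F   F   F   F   F   F   T   F   F   F   F   F   F   F
  2   T   F   F   F   F   F   F   T   F   T   F   F   F   F   F
  3   T   F   T   F   F   F   F   T   F   T   F   T   F   F   F
  4   T   F   T   F   F   F   T   T   T   T   F   T   F   T   F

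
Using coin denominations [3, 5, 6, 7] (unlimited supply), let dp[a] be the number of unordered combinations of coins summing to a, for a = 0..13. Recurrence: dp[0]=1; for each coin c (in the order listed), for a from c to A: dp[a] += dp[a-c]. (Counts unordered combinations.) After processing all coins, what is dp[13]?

3

after  coin     0     1     2     3     4     5     6     7     8     9    10    11    12    13
          3     1     0     0     1     0     0     1     0     0     1     0     0     1     0
          5     1     0     0     1     0     1     1     0     1     1     1     1     1     1
          6     1     0     0     1     0     1     2     0     1     2     1     2     3     1
          7     1     0     0     1     0     1     2     1     1     2     2     2     4     3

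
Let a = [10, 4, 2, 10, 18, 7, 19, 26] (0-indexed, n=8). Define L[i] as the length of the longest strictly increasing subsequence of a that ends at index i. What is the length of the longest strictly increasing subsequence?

5

   i    0    1    2    3    4    5    6    7
a[i]   10    4    2   10   18    7   19   26
L[i]    1    1    1    2    3    2    4    5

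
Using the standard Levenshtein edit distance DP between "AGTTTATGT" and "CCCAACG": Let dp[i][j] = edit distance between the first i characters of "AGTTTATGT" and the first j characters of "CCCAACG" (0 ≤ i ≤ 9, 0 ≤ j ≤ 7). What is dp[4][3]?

   ''  C  C  C  A  A  C  G
''  0  1  2  3  4  5  6  7
 A  1  1  2  3  3  4  5  6
 G  2  2  2  3  4  4  5  5
 T  3  3  3  3  4  5  5  6
 T  4  4  4  4  4  5  6  6
 T  5  5  5  5  5  5  6  7
 A  6  6  6  6  5  5  6  7
 T  7  7  7  7  6  6  6  7
 G  8  8  8  8  7  7  7  6
 T  9  9  9  9  8  8  8  7

4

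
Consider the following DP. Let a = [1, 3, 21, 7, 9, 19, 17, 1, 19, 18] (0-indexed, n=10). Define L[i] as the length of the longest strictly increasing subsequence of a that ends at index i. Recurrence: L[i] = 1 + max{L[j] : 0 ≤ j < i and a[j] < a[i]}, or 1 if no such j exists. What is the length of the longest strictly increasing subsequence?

   i    0    1    2    3    4    5    6    7    8    9
a[i]    1    3   21    7    9   19   17    1   19   18
L[i]    1    2    3    3    4    5    5    1    6    6

6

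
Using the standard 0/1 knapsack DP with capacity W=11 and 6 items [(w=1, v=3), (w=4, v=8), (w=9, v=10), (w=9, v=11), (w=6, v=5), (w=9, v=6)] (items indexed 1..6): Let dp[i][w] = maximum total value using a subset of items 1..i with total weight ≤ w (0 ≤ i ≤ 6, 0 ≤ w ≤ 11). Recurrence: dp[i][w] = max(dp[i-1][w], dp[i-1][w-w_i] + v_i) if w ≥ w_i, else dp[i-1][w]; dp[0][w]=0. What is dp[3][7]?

11

i\w   0   1   2   3   4   5   6   7   8   9  10  11
  0   0   0   0   0   0   0   0   0   0   0   0   0
  1   0   3   3   3   3   3   3   3   3   3   3   3
  2   0   3   3   3   8  11  11  11  11  11  11  11
  3   0   3   3   3   8  11  11  11  11  11  13  13
  4   0   3   3   3   8  11  11  11  11  11  14  14
  5   0   3   3   3   8  11  11  11  11  11  14  16
  6   0   3   3   3   8  11  11  11  11  11  14  16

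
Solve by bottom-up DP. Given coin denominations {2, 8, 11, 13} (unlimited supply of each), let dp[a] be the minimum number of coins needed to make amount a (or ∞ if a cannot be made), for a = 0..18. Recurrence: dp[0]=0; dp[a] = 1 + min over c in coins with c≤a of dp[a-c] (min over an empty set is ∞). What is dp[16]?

2

 a  0  1  2  3  4  5  6  7  8  9 10 11 12 13 14 15 16 17 18
dp  0  -  1  -  2  -  3  -  1  -  2  1  3  1  4  2  2  3  3
(- denotes ∞ / unreachable)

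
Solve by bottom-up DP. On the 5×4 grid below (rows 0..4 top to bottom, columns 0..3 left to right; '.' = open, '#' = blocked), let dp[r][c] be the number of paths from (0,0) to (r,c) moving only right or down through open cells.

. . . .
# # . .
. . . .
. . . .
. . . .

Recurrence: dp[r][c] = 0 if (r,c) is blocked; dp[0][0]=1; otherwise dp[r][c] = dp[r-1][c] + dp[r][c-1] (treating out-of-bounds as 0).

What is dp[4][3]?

r\c   0   1   2   3
  0   1   1   1   1
  1   0   0   1   2
  2   0   0   1   3
  3   0   0   1   4
  4   0   0   1   5

5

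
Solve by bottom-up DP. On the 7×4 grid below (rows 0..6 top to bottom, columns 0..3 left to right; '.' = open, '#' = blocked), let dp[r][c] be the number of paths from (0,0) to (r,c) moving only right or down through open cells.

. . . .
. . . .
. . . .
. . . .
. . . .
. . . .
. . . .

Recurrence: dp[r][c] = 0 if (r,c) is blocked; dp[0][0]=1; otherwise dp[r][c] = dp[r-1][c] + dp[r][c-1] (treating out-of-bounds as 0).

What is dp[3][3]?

r\c   0   1   2   3
  0   1   1   1   1
  1   1   2   3   4
  2   1   3   6  10
  3   1   4  10  20
  4   1   5  15  35
  5   1   6  21  56
  6   1   7  28  84

20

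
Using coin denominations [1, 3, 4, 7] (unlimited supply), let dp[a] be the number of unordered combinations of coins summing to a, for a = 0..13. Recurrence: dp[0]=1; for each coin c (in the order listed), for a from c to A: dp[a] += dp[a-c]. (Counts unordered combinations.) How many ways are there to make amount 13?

after  coin     0     1     2     3     4     5     6     7     8     9    10    11    12    13
          1     1     1     1     1     1     1     1     1     1     1     1     1     1     1
          3     1     1     1     2     2     2     3     3     3     4     4     4     5     5
          4     1     1     1     2     3     3     4     5     6     7     8     9    11    12
          7     1     1     1     2     3     3     4     6     7     8    10    12    14    16

16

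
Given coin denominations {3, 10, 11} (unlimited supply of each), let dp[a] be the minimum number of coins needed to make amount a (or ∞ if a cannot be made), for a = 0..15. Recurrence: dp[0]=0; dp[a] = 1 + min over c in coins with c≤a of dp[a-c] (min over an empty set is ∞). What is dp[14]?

 a  0  1  2  3  4  5  6  7  8  9 10 11 12 13 14 15
dp  0  -  -  1  -  -  2  -  -  3  1  1  4  2  2  5
(- denotes ∞ / unreachable)

2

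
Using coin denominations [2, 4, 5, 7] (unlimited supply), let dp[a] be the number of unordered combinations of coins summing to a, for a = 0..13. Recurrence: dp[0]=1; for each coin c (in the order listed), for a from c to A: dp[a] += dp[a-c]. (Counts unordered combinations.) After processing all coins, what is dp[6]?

after  coin     0     1     2     3     4     5     6     7     8     9    10    11    12    13
          2     1     0     1     0     1     0     1     0     1     0     1     0     1     0
          4     1     0     1     0     2     0     2     0     3     0     3     0     4     0
          5     1     0     1     0     2     1     2     1     3     2     4     2     5     3
          7     1     0     1     0     2     1     2     2     3     3     4     4     6     5

2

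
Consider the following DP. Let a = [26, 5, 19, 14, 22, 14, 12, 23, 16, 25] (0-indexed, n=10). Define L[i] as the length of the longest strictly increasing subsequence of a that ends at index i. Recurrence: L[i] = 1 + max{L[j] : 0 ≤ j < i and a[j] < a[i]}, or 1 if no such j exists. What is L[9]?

   i    0    1    2    3    4    5    6    7    8    9
a[i]   26    5   19   14   22   14   12   23   16   25
L[i]    1    1    2    2    3    2    2    4    3    5

5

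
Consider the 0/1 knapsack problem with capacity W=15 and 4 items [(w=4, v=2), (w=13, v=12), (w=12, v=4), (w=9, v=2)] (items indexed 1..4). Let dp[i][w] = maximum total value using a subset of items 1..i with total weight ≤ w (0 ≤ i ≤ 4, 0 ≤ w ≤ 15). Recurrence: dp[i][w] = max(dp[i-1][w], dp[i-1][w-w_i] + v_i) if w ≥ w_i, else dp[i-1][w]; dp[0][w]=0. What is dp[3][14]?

i\w   0   1   2   3   4   5   6   7   8   9  10  11  12  13  14  15
  0   0   0   0   0   0   0   0   0   0   0   0   0   0   0   0   0
  1   0   0   0   0   2   2   2   2   2   2   2   2   2   2   2   2
  2   0   0   0   0   2   2   2   2   2   2   2   2   2  12  12  12
  3   0   0   0   0   2   2   2   2   2   2   2   2   4  12  12  12
  4   0   0   0   0   2   2   2   2   2   2   2   2   4  12  12  12

12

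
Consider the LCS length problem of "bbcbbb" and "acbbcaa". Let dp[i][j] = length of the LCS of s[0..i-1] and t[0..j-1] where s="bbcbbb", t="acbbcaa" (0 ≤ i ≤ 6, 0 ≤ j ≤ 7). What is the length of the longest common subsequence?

   ''  a  c  b  b  c  a  a
''  0  0  0  0  0  0  0  0
 b  0  0  0  1  1  1  1  1
 b  0  0  0  1  2  2  2  2
 c  0  0  1  1  2  3  3  3
 b  0  0  1  2  2  3  3  3
 b  0  0  1  2  3  3  3  3
 b  0  0  1  2  3  3  3  3

3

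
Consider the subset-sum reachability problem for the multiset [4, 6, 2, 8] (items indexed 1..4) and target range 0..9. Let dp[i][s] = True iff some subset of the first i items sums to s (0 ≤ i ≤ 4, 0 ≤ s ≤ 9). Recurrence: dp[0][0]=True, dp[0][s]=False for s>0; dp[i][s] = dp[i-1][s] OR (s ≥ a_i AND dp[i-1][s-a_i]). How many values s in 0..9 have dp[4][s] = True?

5

i\s   0   1   2   3   4   5   6   7   8   9
  0   T   F   F   F   F   F   F   F   F   F
  1   T   F   F   F   T   F   F   F   F   F
  2   T   F   F   F   T   F   T   F   F   F
  3   T   F   T   F   T   F   T   F   T   F
  4   T   F   T   F   T   F   T   F   T   F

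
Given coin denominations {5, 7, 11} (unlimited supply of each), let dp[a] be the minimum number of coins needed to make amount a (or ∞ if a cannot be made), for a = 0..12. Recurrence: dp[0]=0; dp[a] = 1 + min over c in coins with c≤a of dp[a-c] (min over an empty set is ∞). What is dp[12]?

 a  0  1  2  3  4  5  6  7  8  9 10 11 12
dp  0  -  -  -  -  1  -  1  -  -  2  1  2
(- denotes ∞ / unreachable)

2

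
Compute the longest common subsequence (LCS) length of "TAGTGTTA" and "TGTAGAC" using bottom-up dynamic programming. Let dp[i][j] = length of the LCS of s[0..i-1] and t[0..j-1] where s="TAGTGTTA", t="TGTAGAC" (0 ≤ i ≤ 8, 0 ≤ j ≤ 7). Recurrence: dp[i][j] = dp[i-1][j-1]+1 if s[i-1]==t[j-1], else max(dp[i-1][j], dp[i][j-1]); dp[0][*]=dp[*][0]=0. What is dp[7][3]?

   ''  T  G  T  A  G  A  C
''  0  0  0  0  0  0  0  0
 T  0  1  1  1  1  1  1  1
 A  0  1  1  1  2  2  2  2
 G  0  1  2  2  2  3  3  3
 T  0  1  2  3  3  3  3  3
 G  0  1  2  3  3  4  4  4
 T  0  1  2  3  3  4  4  4
 T  0  1  2  3  3  4  4  4
 A  0  1  2  3  4  4  5  5

3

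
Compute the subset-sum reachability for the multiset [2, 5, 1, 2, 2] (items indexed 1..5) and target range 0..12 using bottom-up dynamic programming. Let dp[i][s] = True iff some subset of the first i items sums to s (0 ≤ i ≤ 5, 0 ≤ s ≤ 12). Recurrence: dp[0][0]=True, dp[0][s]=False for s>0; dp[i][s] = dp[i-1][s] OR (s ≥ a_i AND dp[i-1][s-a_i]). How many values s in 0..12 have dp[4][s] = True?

11

i\s   0   1   2   3   4   5   6   7   8   9  10  11  12
  0   T   F   F   F   F   F   F   F   F   F   F   F   F
  1   T   F   T   F   F   F   F   F   F   F   F   F   F
  2   T   F   T   F   F   T   F   T   F   F   F   F   F
  3   T   T   T   T   F   T   T   T   T   F   F   F   F
  4   T   T   T   T   T   T   T   T   T   T   T   F   F
  5   T   T   T   T   T   T   T   T   T   T   T   T   T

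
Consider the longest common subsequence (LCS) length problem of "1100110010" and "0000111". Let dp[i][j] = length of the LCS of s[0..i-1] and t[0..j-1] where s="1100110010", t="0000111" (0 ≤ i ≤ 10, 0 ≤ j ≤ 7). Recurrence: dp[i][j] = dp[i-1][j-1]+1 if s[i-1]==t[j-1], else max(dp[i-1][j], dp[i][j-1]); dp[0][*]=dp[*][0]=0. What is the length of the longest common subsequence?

5

   ''  0  0  0  0  1  1  1
''  0  0  0  0  0  0  0  0
 1  0  0  0  0  0  1  1  1
 1  0  0  0  0  0  1  2  2
 0  0  1  1  1  1  1  2  2
 0  0  1  2  2  2  2  2  2
 1  0  1  2  2  2  3  3  3
 1  0  1  2  2  2  3  4  4
 0  0  1  2  3  3  3  4  4
 0  0  1  2  3  4  4  4  4
 1  0  1  2  3  4  5  5  5
 0  0  1  2  3  4  5  5  5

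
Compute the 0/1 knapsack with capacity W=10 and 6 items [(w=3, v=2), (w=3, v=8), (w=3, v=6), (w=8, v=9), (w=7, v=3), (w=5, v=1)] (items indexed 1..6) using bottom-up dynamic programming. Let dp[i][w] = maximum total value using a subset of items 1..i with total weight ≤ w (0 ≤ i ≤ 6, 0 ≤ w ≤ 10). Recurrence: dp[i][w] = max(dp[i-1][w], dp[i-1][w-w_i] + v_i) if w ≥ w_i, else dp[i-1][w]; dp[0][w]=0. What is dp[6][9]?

16

i\w   0   1   2   3   4   5   6   7   8   9  10
  0   0   0   0   0   0   0   0   0   0   0   0
  1   0   0   0   2   2   2   2   2   2   2   2
  2   0   0   0   8   8   8  10  10  10  10  10
  3   0   0   0   8   8   8  14  14  14  16  16
  4   0   0   0   8   8   8  14  14  14  16  16
  5   0   0   0   8   8   8  14  14  14  16  16
  6   0   0   0   8   8   8  14  14  14  16  16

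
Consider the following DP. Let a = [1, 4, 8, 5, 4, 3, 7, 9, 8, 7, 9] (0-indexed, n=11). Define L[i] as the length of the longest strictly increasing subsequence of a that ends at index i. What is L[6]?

   i    0    1    2    3    4    5    6    7    8    9   10
a[i]    1    4    8    5    4    3    7    9    8    7    9
L[i]    1    2    3    3    2    2    4    5    5    4    6

4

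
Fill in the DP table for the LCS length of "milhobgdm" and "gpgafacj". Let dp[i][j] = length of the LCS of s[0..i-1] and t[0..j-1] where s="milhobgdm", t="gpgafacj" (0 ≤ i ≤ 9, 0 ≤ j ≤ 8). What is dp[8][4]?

   ''  g  p  g  a  f  a  c  j
''  0  0  0  0  0  0  0  0  0
 m  0  0  0  0  0  0  0  0  0
 i  0  0  0  0  0  0  0  0  0
 l  0  0  0  0  0  0  0  0  0
 h  0  0  0  0  0  0  0  0  0
 o  0  0  0  0  0  0  0  0  0
 b  0  0  0  0  0  0  0  0  0
 g  0  1  1  1  1  1  1  1  1
 d  0  1  1  1  1  1  1  1  1
 m  0  1  1  1  1  1  1  1  1

1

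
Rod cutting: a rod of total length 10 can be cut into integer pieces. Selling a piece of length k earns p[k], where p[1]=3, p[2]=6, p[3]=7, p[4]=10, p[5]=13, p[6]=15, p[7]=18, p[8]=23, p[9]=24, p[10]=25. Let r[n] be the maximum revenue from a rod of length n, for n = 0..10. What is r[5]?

   n    0    1    2    3    4    5    6    7    8    9   10
r[n]    0    3    6    9   12   15   18   21   24   27   30

15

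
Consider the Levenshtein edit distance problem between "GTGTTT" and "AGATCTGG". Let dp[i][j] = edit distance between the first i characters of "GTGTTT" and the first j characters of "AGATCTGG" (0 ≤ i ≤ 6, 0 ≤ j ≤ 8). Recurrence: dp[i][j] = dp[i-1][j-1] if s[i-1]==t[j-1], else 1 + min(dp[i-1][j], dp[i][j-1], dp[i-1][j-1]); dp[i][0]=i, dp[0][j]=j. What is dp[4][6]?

3

   ''  A  G  A  T  C  T  G  G
''  0  1  2  3  4  5  6  7  8
 G  1  1  1  2  3  4  5  6  7
 T  2  2  2  2  2  3  4  5  6
 G  3  3  2  3  3  3  4  4  5
 T  4  4  3  3  3  4  3  4  5
 T  5  5  4  4  3  4  4  4  5
 T  6  6  5  5  4  4  4  5  5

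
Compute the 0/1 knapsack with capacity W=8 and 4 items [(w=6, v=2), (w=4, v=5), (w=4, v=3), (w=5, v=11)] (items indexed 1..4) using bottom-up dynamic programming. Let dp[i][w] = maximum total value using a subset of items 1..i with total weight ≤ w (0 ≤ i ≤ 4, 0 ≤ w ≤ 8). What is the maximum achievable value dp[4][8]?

i\w   0   1   2   3   4   5   6   7   8
  0   0   0   0   0   0   0   0   0   0
  1   0   0   0   0   0   0   2   2   2
  2   0   0   0   0   5   5   5   5   5
  3   0   0   0   0   5   5   5   5   8
  4   0   0   0   0   5  11  11  11  11

11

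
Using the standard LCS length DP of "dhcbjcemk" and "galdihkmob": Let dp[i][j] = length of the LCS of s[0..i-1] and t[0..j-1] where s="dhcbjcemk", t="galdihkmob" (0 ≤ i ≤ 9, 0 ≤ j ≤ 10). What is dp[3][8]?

2

   ''  g  a  l  d  i  h  k  m  o  b
''  0  0  0  0  0  0  0  0  0  0  0
 d  0  0  0  0  1  1  1  1  1  1  1
 h  0  0  0  0  1  1  2  2  2  2  2
 c  0  0  0  0  1  1  2  2  2  2  2
 b  0  0  0  0  1  1  2  2  2  2  3
 j  0  0  0  0  1  1  2  2  2  2  3
 c  0  0  0  0  1  1  2  2  2  2  3
 e  0  0  0  0  1  1  2  2  2  2  3
 m  0  0  0  0  1  1  2  2  3  3  3
 k  0  0  0  0  1  1  2  3  3  3  3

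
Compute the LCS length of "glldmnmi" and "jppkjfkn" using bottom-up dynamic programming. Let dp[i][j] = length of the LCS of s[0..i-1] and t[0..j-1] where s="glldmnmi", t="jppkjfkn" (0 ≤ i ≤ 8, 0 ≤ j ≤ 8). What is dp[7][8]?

   ''  j  p  p  k  j  f  k  n
''  0  0  0  0  0  0  0  0  0
 g  0  0  0  0  0  0  0  0  0
 l  0  0  0  0  0  0  0  0  0
 l  0  0  0  0  0  0  0  0  0
 d  0  0  0  0  0  0  0  0  0
 m  0  0  0  0  0  0  0  0  0
 n  0  0  0  0  0  0  0  0  1
 m  0  0  0  0  0  0  0  0  1
 i  0  0  0  0  0  0  0  0  1

1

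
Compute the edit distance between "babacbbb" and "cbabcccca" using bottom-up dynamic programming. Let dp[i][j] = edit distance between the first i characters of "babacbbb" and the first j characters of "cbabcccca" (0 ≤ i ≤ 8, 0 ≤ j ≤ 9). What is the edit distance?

5

   ''  c  b  a  b  c  c  c  c  a
''  0  1  2  3  4  5  6  7  8  9
 b  1  1  1  2  3  4  5  6  7  8
 a  2  2  2  1  2  3  4  5  6  7
 b  3  3  2  2  1  2  3  4  5  6
 a  4  4  3  2  2  2  3  4  5  5
 c  5  4  4  3  3  2  2  3  4  5
 b  6  5  4  4  3  3  3  3  4  5
 b  7  6  5  5  4  4  4  4  4  5
 b  8  7  6  6  5  5  5  5  5  5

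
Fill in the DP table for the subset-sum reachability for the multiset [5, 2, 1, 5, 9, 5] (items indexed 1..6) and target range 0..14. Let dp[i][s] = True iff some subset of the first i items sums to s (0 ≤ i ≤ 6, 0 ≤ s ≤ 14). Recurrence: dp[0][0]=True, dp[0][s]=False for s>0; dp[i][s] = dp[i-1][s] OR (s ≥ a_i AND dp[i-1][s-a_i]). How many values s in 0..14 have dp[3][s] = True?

8

i\s   0   1   2   3   4   5   6   7   8   9  10  11  12  13  14
  0   T   F   F   F   F   F   F   F   F   F   F   F   F   F   F
  1   T   F   F   F   F   T   F   F   F   F   F   F   F   F   F
  2   T   F   T   F   F   T   F   T   F   F   F   F   F   F   F
  3   T   T   T   T   F   T   T   T   T   F   F   F   F   F   F
  4   T   T   T   T   F   T   T   T   T   F   T   T   T   T   F
  5   T   T   T   T   F   T   T   T   T   T   T   T   T   T   T
  6   T   T   T   T   F   T   T   T   T   T   T   T   T   T   T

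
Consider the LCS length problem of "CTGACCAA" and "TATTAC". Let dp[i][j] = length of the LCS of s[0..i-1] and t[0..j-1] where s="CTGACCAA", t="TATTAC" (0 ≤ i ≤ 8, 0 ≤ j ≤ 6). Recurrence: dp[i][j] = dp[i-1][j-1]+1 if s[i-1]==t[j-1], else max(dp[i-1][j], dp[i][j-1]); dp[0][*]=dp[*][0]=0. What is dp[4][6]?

2

   ''  T  A  T  T  A  C
''  0  0  0  0  0  0  0
 C  0  0  0  0  0  0  1
 T  0  1  1  1  1  1  1
 G  0  1  1  1  1  1  1
 A  0  1  2  2  2  2  2
 C  0  1  2  2  2  2  3
 C  0  1  2  2  2  2  3
 A  0  1  2  2  2  3  3
 A  0  1  2  2  2  3  3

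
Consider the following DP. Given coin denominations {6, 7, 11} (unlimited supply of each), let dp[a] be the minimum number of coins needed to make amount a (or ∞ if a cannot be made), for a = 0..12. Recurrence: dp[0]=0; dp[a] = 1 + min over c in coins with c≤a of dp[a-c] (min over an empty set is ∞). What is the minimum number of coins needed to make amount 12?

2

 a  0  1  2  3  4  5  6  7  8  9 10 11 12
dp  0  -  -  -  -  -  1  1  -  -  -  1  2
(- denotes ∞ / unreachable)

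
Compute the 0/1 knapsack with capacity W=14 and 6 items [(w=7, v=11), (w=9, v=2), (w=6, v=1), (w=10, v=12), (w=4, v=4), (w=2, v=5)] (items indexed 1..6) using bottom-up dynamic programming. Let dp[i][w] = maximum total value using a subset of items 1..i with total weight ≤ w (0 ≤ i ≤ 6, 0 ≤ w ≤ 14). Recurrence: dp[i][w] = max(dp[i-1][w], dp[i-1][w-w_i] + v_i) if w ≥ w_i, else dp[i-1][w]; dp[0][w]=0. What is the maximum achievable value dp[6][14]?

i\w   0   1   2   3   4   5   6   7   8   9  10  11  12  13  14
  0   0   0   0   0   0   0   0   0   0   0   0   0   0   0   0
  1   0   0   0   0   0   0   0  11  11  11  11  11  11  11  11
  2   0   0   0   0   0   0   0  11  11  11  11  11  11  11  11
  3   0   0   0   0   0   0   1  11  11  11  11  11  11  12  12
  4   0   0   0   0   0   0   1  11  11  11  12  12  12  12  12
  5   0   0   0   0   4   4   4  11  11  11  12  15  15  15  16
  6   0   0   5   5   5   5   9  11  11  16  16  16  17  20  20

20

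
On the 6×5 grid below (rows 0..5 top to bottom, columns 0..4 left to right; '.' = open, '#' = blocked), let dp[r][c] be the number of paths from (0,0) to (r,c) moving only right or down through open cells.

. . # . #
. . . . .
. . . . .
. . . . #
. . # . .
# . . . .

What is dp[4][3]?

r\c   0   1   2   3   4
  0   1   1   0   0   0
  1   1   2   2   2   2
  2   1   3   5   7   9
  3   1   4   9  16   0
  4   1   5   0  16  16
  5   0   5   5  21  37

16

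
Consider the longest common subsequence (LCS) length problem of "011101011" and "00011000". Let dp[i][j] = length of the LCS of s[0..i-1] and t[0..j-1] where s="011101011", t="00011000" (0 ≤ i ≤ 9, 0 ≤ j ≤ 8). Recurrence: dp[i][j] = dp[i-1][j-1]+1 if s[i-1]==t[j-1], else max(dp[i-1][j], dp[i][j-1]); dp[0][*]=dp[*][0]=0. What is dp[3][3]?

1

   ''  0  0  0  1  1  0  0  0
''  0  0  0  0  0  0  0  0  0
 0  0  1  1  1  1  1  1  1  1
 1  0  1  1  1  2  2  2  2  2
 1  0  1  1  1  2  3  3  3  3
 1  0  1  1  1  2  3  3  3  3
 0  0  1  2  2  2  3  4  4  4
 1  0  1  2  2  3  3  4  4  4
 0  0  1  2  3  3  3  4  5  5
 1  0  1  2  3  4  4  4  5  5
 1  0  1  2  3  4  5  5  5  5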